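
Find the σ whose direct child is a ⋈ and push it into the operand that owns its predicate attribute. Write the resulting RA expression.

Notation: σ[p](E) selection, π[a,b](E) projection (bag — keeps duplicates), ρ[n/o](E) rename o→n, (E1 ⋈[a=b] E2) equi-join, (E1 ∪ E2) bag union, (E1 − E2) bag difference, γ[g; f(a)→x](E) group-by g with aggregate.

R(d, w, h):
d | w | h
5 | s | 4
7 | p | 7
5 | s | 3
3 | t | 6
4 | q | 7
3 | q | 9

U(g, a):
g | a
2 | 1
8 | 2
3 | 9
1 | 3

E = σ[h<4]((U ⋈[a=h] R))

σ filters on h, owned by the right side.
E' = (U ⋈[a=h] σ[h<4](R))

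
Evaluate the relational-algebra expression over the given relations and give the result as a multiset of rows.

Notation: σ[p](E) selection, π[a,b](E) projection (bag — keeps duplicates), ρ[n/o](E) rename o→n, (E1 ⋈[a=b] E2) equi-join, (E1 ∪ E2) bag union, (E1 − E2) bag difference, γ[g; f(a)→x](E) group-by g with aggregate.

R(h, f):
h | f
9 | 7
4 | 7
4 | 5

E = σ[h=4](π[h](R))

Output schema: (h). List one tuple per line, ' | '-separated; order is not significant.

Subexpression sizes:
  R → 3
  π[h](R) → 3
  σ[h=4](π[h](R)) → 2

== RESULT ==
h
4
4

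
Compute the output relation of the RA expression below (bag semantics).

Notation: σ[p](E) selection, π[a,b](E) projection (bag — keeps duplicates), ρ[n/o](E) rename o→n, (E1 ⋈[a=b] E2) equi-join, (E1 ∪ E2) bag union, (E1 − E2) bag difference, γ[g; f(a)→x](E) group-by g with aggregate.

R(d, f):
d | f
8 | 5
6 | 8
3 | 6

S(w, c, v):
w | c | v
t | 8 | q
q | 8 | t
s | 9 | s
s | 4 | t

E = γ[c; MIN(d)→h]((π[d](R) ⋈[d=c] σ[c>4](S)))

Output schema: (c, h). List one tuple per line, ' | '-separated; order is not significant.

Stepwise |·|:
  R → 3
  π[d](R) → 3
  S → 4
  σ[c>4](S) → 3
  (π[d](R) ⋈[d=c] σ[c>4](S)) → 2
  γ[c; MIN(d)→h]((π[d](R) ⋈[d=c] σ[c>4](S))) → 1

== RESULT ==
c | h
8 | 8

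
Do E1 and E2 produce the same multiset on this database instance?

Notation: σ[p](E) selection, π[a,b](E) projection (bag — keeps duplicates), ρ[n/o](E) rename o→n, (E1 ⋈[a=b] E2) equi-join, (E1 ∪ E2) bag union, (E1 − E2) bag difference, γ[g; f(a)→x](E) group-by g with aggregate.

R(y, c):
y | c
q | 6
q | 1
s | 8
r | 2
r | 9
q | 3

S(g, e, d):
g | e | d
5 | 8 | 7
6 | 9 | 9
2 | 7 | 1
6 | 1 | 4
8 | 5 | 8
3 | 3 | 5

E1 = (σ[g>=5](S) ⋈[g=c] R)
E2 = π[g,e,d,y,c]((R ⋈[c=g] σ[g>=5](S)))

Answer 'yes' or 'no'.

E1 row counts bottom-up:
  S → 6
  σ[g>=5](S) → 4
  R → 6
  (σ[g>=5](S) ⋈[g=c] R) → 3
E2 row counts bottom-up:
  R → 6
  S → 6
  σ[g>=5](S) → 4
  (R ⋈[c=g] σ[g>=5](S)) → 3
  π[g,e,d,y,c]((R ⋈[c=g] σ[g>=5](S))) → 3

E1 and E2 produce the same multiset:
g | e | d | y | c
6 | 1 | 4 | q | 6
6 | 9 | 9 | q | 6
8 | 5 | 8 | s | 8

yes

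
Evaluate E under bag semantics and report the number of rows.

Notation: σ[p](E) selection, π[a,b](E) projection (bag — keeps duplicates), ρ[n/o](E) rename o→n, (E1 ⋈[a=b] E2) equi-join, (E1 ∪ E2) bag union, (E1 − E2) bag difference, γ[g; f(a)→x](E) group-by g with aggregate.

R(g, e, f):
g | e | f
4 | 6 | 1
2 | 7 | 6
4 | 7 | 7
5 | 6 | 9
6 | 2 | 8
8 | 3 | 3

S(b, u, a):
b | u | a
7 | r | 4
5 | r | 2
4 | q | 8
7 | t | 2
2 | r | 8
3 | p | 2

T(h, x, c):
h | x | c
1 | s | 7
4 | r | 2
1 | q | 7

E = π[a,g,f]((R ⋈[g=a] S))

Per-node cardinality:
  R → 6
  S → 6
  (R ⋈[g=a] S) → 7
  π[a,g,f]((R ⋈[g=a] S)) → 7

|E| = 7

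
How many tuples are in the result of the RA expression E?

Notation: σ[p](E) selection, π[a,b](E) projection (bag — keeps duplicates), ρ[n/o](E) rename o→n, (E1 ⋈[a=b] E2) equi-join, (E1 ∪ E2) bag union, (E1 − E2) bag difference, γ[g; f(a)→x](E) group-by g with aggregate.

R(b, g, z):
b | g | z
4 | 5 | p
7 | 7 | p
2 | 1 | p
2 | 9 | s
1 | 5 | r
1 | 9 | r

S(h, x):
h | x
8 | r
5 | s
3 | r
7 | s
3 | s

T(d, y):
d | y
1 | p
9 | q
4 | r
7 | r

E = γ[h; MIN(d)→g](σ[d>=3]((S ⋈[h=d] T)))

Subexpression sizes:
  S → 5
  T → 4
  (S ⋈[h=d] T) → 1
  σ[d>=3]((S ⋈[h=d] T)) → 1
  γ[h; MIN(d)→g](σ[d>=3]((S ⋈[h=d] T))) → 1

|E| = 1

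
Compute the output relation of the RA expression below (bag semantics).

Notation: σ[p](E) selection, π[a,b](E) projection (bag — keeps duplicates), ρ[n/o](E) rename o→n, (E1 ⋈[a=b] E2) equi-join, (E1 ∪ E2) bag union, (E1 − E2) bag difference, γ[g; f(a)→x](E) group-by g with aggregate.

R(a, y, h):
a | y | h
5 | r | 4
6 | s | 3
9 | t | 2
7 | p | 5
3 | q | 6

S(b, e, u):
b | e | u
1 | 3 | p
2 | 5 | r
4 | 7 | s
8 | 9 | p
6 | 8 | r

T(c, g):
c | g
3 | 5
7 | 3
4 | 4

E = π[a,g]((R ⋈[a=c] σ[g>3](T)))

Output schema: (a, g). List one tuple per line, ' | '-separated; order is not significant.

Subexpression sizes:
  R → 5
  T → 3
  σ[g>3](T) → 2
  (R ⋈[a=c] σ[g>3](T)) → 1
  π[a,g]((R ⋈[a=c] σ[g>3](T))) → 1

== RESULT ==
a | g
3 | 5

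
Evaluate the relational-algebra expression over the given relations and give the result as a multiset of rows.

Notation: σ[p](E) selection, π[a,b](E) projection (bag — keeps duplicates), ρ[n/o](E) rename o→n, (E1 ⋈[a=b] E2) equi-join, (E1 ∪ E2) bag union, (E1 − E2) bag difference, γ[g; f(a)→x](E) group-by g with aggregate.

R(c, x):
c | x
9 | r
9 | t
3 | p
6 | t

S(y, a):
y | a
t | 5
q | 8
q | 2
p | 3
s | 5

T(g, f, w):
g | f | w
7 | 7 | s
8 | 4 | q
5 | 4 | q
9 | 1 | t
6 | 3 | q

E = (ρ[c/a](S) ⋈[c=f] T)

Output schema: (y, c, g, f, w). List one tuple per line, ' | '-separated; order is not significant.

Subexpression sizes:
  S → 5
  ρ[c/a](S) → 5
  T → 5
  (ρ[c/a](S) ⋈[c=f] T) → 1

== RESULT ==
y | c | g | f | w
p | 3 | 6 | 3 | q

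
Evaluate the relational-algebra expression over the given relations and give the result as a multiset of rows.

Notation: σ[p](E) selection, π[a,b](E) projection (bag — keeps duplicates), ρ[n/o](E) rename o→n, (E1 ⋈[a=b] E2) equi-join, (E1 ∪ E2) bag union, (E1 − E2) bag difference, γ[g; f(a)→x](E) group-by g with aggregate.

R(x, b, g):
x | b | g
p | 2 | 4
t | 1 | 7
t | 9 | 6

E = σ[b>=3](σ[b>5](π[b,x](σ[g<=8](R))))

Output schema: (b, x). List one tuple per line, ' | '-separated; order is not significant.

Per-node cardinality:
  R → 3
  σ[g<=8](R) → 3
  π[b,x](σ[g<=8](R)) → 3
  σ[b>5](π[b,x](σ[g<=8](R))) → 1
  σ[b>=3](σ[b>5](π[b,x](σ[g<=8](R)))) → 1

== RESULT ==
b | x
9 | t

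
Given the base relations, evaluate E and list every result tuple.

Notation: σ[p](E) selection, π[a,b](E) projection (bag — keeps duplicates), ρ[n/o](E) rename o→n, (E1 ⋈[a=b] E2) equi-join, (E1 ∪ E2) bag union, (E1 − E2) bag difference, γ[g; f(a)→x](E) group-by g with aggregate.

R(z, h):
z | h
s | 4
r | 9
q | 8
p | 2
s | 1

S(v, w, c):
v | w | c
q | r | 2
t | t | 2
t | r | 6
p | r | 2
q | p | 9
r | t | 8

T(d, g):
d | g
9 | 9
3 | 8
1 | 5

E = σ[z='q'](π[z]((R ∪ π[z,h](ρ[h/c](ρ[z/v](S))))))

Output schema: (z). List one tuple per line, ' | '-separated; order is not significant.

Stepwise |·|:
  R → 5
  S → 6
  ρ[z/v](S) → 6
  ρ[h/c](ρ[z/v](S)) → 6
  π[z,h](ρ[h/c](ρ[z/v](S))) → 6
  (R ∪ π[z,h](ρ[h/c](ρ[z/v](S)))) → 11
  π[z]((R ∪ π[z,h](ρ[h/c](ρ[z/v](S))))) → 11
  σ[z='q'](π[z]((R ∪ π[z,h](ρ[h/c](ρ[z/v](S)))))) → 3

== RESULT ==
z
q
q
q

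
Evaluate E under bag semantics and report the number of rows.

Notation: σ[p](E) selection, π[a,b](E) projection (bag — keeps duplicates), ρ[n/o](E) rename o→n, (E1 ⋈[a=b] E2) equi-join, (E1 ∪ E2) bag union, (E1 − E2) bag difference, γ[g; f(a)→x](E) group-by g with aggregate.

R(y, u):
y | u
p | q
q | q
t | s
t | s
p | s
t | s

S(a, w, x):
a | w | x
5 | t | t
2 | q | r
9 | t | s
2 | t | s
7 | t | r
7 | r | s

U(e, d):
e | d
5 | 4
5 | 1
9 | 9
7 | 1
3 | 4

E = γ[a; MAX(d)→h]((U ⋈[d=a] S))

Per-node cardinality:
  U → 5
  S → 6
  (U ⋈[d=a] S) → 1
  γ[a; MAX(d)→h]((U ⋈[d=a] S)) → 1

|E| = 1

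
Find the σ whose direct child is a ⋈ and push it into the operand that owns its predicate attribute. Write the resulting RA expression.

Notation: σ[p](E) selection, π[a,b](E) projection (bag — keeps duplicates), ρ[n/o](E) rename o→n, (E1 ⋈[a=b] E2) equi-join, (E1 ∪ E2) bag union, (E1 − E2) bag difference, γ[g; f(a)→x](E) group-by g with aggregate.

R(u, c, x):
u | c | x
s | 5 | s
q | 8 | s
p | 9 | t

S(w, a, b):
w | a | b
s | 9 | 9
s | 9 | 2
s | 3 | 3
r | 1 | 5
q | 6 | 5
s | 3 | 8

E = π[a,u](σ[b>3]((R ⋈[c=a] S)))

σ filters on b, owned by the right side.
E' = π[a,u]((R ⋈[c=a] σ[b>3](S)))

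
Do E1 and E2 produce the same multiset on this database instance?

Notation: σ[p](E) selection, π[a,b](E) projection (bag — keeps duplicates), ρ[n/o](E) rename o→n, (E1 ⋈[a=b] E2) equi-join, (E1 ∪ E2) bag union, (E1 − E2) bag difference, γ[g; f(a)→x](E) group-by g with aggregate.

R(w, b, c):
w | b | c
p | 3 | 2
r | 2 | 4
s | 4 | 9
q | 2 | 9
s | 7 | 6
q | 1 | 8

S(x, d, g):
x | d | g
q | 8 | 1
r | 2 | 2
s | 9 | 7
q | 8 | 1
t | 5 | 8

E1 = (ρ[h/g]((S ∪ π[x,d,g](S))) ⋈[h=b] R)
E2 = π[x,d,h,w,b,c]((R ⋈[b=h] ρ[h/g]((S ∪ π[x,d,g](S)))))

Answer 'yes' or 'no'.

E1 stepwise |·|:
  S → 5
  S → 5
  π[x,d,g](S) → 5
  (S ∪ π[x,d,g](S)) → 10
  ρ[h/g]((S ∪ π[x,d,g](S))) → 10
  R → 6
  (ρ[h/g]((S ∪ π[x,d,g](S))) ⋈[h=b] R) → 10
E2 stepwise |·|:
  R → 6
  S → 5
  S → 5
  π[x,d,g](S) → 5
  (S ∪ π[x,d,g](S)) → 10
  ρ[h/g]((S ∪ π[x,d,g](S))) → 10
  (R ⋈[b=h] ρ[h/g]((S ∪ π[x,d,g](S)))) → 10
  π[x,d,h,w,b,c]((R ⋈[b=h] ρ[h/g]((S ∪ π[x,d,g](S))))) → 10

E1 and E2 produce the same multiset:
x | d | h | w | b | c
q | 8 | 1 | q | 1 | 8
q | 8 | 1 | q | 1 | 8
q | 8 | 1 | q | 1 | 8
q | 8 | 1 | q | 1 | 8
r | 2 | 2 | q | 2 | 9
r | 2 | 2 | q | 2 | 9
r | 2 | 2 | r | 2 | 4
r | 2 | 2 | r | 2 | 4
s | 9 | 7 | s | 7 | 6
s | 9 | 7 | s | 7 | 6

yes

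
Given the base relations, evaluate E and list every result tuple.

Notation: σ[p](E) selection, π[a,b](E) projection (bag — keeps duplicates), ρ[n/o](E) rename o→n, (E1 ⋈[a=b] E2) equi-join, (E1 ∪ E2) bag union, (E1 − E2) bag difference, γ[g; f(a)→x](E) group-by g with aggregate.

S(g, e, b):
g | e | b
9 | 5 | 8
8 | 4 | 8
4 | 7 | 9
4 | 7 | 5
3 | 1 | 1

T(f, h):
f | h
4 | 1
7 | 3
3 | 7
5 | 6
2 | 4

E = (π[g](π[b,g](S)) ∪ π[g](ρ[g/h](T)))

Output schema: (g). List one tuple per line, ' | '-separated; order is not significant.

Per-node cardinality:
  S → 5
  π[b,g](S) → 5
  π[g](π[b,g](S)) → 5
  T → 5
  ρ[g/h](T) → 5
  π[g](ρ[g/h](T)) → 5
  (π[g](π[b,g](S)) ∪ π[g](ρ[g/h](T))) → 10

== RESULT ==
g
1
3
3
4
4
4
6
7
8
9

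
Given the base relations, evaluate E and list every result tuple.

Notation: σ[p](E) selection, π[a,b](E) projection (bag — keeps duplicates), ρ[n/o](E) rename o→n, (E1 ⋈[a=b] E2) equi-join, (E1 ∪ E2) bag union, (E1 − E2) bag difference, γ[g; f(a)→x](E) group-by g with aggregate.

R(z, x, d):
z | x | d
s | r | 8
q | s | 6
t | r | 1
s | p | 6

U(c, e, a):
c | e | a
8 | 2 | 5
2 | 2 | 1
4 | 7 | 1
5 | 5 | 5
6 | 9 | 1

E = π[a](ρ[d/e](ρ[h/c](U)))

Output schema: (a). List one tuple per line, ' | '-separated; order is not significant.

Row counts bottom-up:
  U → 5
  ρ[h/c](U) → 5
  ρ[d/e](ρ[h/c](U)) → 5
  π[a](ρ[d/e](ρ[h/c](U))) → 5

== RESULT ==
a
1
1
1
5
5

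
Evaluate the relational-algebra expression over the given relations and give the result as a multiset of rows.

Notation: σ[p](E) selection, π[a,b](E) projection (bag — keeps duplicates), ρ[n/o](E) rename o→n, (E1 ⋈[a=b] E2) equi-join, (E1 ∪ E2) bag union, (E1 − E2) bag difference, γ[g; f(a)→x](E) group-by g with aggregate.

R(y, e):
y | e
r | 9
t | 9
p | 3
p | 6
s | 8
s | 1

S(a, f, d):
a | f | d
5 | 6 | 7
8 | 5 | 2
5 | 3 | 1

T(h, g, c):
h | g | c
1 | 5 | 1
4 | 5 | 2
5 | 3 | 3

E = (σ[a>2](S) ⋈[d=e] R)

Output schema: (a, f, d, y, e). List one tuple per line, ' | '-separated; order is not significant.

Per-node cardinality:
  S → 3
  σ[a>2](S) → 3
  R → 6
  (σ[a>2](S) ⋈[d=e] R) → 1

== RESULT ==
a | f | d | y | e
5 | 3 | 1 | s | 1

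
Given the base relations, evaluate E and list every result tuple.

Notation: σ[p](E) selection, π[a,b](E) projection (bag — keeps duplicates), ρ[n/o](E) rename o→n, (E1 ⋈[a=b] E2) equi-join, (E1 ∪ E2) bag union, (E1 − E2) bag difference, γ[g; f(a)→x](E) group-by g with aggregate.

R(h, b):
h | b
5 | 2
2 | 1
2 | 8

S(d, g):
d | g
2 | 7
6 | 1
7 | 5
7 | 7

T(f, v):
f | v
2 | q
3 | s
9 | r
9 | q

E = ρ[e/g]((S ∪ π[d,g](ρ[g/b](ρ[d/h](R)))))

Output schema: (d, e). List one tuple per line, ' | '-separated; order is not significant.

Stepwise |·|:
  S → 4
  R → 3
  ρ[d/h](R) → 3
  ρ[g/b](ρ[d/h](R)) → 3
  π[d,g](ρ[g/b](ρ[d/h](R))) → 3
  (S ∪ π[d,g](ρ[g/b](ρ[d/h](R)))) → 7
  ρ[e/g]((S ∪ π[d,g](ρ[g/b](ρ[d/h](R))))) → 7

== RESULT ==
d | e
2 | 1
2 | 7
2 | 8
5 | 2
6 | 1
7 | 5
7 | 7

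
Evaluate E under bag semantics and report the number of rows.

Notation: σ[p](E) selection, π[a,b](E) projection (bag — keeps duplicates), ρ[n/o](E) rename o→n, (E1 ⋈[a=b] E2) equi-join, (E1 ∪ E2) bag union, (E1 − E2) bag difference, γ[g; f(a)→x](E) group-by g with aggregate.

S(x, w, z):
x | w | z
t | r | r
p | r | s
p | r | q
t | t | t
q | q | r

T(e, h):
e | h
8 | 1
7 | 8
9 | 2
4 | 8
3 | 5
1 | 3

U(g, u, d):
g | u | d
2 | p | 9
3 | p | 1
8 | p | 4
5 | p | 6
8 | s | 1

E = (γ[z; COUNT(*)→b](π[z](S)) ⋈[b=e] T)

Row counts bottom-up:
  S → 5
  π[z](S) → 5
  γ[z; COUNT(*)→b](π[z](S)) → 4
  T → 6
  (γ[z; COUNT(*)→b](π[z](S)) ⋈[b=e] T) → 3

|E| = 3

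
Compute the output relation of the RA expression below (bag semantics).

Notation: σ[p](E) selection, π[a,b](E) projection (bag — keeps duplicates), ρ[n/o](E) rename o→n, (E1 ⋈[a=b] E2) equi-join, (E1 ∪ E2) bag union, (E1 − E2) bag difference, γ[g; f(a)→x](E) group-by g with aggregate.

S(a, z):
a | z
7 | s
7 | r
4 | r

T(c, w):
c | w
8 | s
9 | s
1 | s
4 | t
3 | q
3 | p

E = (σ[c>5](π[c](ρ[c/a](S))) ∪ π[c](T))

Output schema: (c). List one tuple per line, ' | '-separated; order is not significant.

Per-node cardinality:
  S → 3
  ρ[c/a](S) → 3
  π[c](ρ[c/a](S)) → 3
  σ[c>5](π[c](ρ[c/a](S))) → 2
  T → 6
  π[c](T) → 6
  (σ[c>5](π[c](ρ[c/a](S))) ∪ π[c](T)) → 8

== RESULT ==
c
1
3
3
4
7
7
8
9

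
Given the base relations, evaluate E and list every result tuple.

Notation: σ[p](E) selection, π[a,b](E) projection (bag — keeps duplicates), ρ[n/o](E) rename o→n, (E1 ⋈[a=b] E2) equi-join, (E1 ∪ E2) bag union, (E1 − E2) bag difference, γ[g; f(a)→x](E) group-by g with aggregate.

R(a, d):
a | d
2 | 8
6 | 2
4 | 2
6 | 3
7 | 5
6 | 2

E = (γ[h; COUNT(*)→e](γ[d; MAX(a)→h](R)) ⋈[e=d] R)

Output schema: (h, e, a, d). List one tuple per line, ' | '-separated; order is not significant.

Per-node cardinality:
  R → 6
  γ[d; MAX(a)→h](R) → 4
  γ[h; COUNT(*)→e](γ[d; MAX(a)→h](R)) → 3
  R → 6
  (γ[h; COUNT(*)→e](γ[d; MAX(a)→h](R)) ⋈[e=d] R) → 3

== RESULT ==
h | e | a | d
6 | 2 | 4 | 2
6 | 2 | 6 | 2
6 | 2 | 6 | 2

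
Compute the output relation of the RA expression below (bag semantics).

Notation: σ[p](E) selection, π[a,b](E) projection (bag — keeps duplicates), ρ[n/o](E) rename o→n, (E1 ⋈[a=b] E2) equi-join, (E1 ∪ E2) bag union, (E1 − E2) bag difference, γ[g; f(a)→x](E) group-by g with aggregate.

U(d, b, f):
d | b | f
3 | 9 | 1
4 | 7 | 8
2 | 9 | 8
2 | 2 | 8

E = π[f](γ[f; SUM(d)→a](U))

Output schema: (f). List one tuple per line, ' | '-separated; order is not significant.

Per-node cardinality:
  U → 4
  γ[f; SUM(d)→a](U) → 2
  π[f](γ[f; SUM(d)→a](U)) → 2

== RESULT ==
f
1
8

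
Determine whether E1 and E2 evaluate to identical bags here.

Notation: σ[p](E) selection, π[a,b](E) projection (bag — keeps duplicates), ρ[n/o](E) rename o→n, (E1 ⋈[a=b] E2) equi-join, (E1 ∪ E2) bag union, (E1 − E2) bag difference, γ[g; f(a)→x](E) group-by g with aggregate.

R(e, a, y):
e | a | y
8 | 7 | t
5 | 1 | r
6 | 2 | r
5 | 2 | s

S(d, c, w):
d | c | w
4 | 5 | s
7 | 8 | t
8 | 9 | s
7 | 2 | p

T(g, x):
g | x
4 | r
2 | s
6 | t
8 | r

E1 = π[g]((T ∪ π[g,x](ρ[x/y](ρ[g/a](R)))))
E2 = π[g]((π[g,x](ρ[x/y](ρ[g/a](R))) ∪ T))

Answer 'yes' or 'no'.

E1 stepwise |·|:
  T → 4
  R → 4
  ρ[g/a](R) → 4
  ρ[x/y](ρ[g/a](R)) → 4
  π[g,x](ρ[x/y](ρ[g/a](R))) → 4
  (T ∪ π[g,x](ρ[x/y](ρ[g/a](R)))) → 8
  π[g]((T ∪ π[g,x](ρ[x/y](ρ[g/a](R))))) → 8
E2 stepwise |·|:
  R → 4
  ρ[g/a](R) → 4
  ρ[x/y](ρ[g/a](R)) → 4
  π[g,x](ρ[x/y](ρ[g/a](R))) → 4
  T → 4
  (π[g,x](ρ[x/y](ρ[g/a](R))) ∪ T) → 8
  π[g]((π[g,x](ρ[x/y](ρ[g/a](R))) ∪ T)) → 8

E1 and E2 produce the same multiset:
g
1
2
2
2
4
6
7
8

yes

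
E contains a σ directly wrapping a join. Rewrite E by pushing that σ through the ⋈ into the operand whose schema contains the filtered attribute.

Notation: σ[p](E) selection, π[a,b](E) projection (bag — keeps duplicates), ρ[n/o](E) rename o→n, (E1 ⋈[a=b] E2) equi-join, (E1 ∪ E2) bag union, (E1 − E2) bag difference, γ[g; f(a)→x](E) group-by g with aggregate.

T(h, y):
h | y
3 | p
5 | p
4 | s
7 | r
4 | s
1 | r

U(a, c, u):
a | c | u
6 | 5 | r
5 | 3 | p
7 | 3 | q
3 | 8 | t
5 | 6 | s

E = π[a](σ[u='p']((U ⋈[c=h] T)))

σ filters on u, owned by the left side.
E' = π[a]((σ[u='p'](U) ⋈[c=h] T))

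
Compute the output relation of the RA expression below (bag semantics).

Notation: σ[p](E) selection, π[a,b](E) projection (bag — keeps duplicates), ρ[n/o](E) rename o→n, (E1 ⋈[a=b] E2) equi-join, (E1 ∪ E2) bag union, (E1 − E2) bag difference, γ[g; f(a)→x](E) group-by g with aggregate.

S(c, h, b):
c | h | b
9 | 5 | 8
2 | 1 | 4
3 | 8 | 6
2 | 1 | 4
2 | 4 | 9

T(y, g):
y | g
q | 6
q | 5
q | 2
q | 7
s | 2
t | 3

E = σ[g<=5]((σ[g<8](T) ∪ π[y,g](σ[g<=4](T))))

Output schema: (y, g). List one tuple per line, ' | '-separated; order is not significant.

Row counts bottom-up:
  T → 6
  σ[g<8](T) → 6
  T → 6
  σ[g<=4](T) → 3
  π[y,g](σ[g<=4](T)) → 3
  (σ[g<8](T) ∪ π[y,g](σ[g<=4](T))) → 9
  σ[g<=5]((σ[g<8](T) ∪ π[y,g](σ[g<=4](T)))) → 7

== RESULT ==
y | g
q | 2
q | 2
q | 5
s | 2
s | 2
t | 3
t | 3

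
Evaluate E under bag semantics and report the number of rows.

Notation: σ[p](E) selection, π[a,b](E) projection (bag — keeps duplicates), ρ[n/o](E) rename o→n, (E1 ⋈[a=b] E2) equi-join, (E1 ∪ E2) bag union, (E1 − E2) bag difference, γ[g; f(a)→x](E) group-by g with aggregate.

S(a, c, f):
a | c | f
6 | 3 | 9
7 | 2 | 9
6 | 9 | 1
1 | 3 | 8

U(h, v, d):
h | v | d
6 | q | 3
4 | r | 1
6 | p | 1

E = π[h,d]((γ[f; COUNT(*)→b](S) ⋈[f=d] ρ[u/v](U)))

Stepwise |·|:
  S → 4
  γ[f; COUNT(*)→b](S) → 3
  U → 3
  ρ[u/v](U) → 3
  (γ[f; COUNT(*)→b](S) ⋈[f=d] ρ[u/v](U)) → 2
  π[h,d]((γ[f; COUNT(*)→b](S) ⋈[f=d] ρ[u/v](U))) → 2

|E| = 2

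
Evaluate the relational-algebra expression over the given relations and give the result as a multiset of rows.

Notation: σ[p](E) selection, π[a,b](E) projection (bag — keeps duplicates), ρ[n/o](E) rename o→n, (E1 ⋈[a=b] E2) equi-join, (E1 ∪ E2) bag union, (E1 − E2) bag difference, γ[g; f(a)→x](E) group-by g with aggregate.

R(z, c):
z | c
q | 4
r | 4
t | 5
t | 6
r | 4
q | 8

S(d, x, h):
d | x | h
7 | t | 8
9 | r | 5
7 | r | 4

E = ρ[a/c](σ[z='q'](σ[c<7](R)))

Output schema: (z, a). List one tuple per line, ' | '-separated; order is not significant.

Subexpression sizes:
  R → 6
  σ[c<7](R) → 5
  σ[z='q'](σ[c<7](R)) → 1
  ρ[a/c](σ[z='q'](σ[c<7](R))) → 1

== RESULT ==
z | a
q | 4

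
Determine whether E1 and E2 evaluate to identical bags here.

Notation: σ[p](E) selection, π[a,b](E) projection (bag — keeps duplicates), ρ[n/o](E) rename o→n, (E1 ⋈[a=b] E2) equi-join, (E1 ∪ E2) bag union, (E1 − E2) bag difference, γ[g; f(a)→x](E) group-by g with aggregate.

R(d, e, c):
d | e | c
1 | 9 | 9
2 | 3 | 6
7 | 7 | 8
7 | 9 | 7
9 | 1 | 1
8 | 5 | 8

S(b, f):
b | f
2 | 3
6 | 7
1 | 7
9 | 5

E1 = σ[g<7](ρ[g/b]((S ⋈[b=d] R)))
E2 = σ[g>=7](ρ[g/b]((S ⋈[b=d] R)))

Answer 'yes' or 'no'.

E1 per-node cardinality:
  S → 4
  R → 6
  (S ⋈[b=d] R) → 3
  ρ[g/b]((S ⋈[b=d] R)) → 3
  σ[g<7](ρ[g/b]((S ⋈[b=d] R))) → 2
E2 per-node cardinality:
  S → 4
  R → 6
  (S ⋈[b=d] R) → 3
  ρ[g/b]((S ⋈[b=d] R)) → 3
  σ[g>=7](ρ[g/b]((S ⋈[b=d] R))) → 1

E1 result:
g | f | d | e | c
1 | 7 | 1 | 9 | 9
2 | 3 | 2 | 3 | 6
E2 result:
g | f | d | e | c
9 | 5 | 9 | 1 | 1
Witness: (9, 5, 9, 1, 1) appears 0× in E1 but 1× in E2.

no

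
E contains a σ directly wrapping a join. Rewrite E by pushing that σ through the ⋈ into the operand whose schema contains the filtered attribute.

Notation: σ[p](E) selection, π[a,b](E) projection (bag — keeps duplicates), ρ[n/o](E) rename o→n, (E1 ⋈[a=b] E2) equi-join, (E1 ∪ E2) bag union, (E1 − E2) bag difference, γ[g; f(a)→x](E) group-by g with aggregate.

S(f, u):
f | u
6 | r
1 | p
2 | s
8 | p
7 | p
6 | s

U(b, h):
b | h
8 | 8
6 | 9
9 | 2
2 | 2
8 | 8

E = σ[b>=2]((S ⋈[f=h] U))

σ filters on b, owned by the right side.
E' = (S ⋈[f=h] σ[b>=2](U))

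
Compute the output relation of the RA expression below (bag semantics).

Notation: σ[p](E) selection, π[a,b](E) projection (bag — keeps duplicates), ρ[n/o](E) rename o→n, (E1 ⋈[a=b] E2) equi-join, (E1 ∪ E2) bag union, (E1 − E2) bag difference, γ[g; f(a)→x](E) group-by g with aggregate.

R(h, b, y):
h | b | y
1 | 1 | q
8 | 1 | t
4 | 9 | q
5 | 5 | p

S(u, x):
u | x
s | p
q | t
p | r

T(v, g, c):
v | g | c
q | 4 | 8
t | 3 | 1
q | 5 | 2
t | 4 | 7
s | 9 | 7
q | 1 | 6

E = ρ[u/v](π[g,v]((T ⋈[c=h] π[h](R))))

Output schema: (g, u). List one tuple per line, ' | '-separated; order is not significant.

Stepwise |·|:
  T → 6
  R → 4
  π[h](R) → 4
  (T ⋈[c=h] π[h](R)) → 2
  π[g,v]((T ⋈[c=h] π[h](R))) → 2
  ρ[u/v](π[g,v]((T ⋈[c=h] π[h](R)))) → 2

== RESULT ==
g | u
3 | t
4 | q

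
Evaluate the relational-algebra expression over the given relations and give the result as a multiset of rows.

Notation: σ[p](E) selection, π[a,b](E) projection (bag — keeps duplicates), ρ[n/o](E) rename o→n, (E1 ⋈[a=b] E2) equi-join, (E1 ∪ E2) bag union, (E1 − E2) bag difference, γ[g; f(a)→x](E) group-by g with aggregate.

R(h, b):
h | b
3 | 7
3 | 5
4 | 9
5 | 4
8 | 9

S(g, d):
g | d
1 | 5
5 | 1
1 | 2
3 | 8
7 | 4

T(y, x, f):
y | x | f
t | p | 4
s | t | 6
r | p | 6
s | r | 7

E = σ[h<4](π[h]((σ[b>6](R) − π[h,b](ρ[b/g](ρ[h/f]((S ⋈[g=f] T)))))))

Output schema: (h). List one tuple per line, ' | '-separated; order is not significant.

Row counts bottom-up:
  R → 5
  σ[b>6](R) → 3
  S → 5
  T → 4
  (S ⋈[g=f] T) → 1
  ρ[h/f]((S ⋈[g=f] T)) → 1
  ρ[b/g](ρ[h/f]((S ⋈[g=f] T))) → 1
  π[h,b](ρ[b/g](ρ[h/f]((S ⋈[g=f] T)))) → 1
  (σ[b>6](R) − π[h,b](ρ[b/g](ρ[h/f]((S ⋈[g=f] T))))) → 3
  π[h]((σ[b>6](R) − π[h,b](ρ[b/g](ρ[h/f]((S ⋈[g=f] T)))))) → 3
  σ[h<4](π[h]((σ[b>6](R) − π[h,b](ρ[b/g](ρ[h/f]((S ⋈[g=f] T))))))) → 1

== RESULT ==
h
3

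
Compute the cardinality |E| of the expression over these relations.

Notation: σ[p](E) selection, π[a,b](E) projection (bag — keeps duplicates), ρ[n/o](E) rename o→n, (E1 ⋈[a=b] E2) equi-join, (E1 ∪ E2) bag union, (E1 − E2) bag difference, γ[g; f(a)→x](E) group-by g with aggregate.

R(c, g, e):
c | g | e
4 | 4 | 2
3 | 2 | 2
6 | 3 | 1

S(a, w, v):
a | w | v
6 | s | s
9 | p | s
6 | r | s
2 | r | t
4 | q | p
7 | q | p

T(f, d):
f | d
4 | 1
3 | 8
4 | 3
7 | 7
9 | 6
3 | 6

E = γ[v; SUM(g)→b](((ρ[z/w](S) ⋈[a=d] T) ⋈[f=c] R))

Stepwise |·|:
  S → 6
  ρ[z/w](S) → 6
  T → 6
  (ρ[z/w](S) ⋈[a=d] T) → 5
  R → 3
  ((ρ[z/w](S) ⋈[a=d] T) ⋈[f=c] R) → 2
  γ[v; SUM(g)→b](((ρ[z/w](S) ⋈[a=d] T) ⋈[f=c] R)) → 1

|E| = 1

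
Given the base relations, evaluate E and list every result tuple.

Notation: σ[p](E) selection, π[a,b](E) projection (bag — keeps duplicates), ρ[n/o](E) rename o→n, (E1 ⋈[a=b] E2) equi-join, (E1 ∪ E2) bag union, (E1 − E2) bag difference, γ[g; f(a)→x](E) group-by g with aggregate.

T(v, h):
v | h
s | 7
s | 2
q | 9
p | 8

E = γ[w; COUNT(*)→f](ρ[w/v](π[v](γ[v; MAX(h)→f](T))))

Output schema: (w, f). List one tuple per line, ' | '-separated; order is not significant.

Stepwise |·|:
  T → 4
  γ[v; MAX(h)→f](T) → 3
  π[v](γ[v; MAX(h)→f](T)) → 3
  ρ[w/v](π[v](γ[v; MAX(h)→f](T))) → 3
  γ[w; COUNT(*)→f](ρ[w/v](π[v](γ[v; MAX(h)→f](T)))) → 3

== RESULT ==
w | f
p | 1
q | 1
s | 1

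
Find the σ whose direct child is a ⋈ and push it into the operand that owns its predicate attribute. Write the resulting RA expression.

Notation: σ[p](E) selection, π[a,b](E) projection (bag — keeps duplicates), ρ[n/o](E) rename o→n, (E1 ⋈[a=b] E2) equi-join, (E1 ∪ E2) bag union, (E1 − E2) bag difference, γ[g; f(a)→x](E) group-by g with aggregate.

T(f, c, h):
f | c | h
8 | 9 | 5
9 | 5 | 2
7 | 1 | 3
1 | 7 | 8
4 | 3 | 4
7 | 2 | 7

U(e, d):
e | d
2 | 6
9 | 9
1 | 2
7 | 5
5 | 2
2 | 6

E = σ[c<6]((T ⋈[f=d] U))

σ filters on c, owned by the left side.
E' = (σ[c<6](T) ⋈[f=d] U)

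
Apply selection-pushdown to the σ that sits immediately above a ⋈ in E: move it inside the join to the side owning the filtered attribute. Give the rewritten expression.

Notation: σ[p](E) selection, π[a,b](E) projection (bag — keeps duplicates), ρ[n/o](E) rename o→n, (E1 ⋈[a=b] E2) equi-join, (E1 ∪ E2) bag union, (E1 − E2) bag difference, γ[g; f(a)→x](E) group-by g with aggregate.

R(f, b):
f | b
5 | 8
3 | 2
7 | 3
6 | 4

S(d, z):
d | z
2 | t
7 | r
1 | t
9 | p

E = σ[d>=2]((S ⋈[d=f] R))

σ filters on d, owned by the left side.
E' = (σ[d>=2](S) ⋈[d=f] R)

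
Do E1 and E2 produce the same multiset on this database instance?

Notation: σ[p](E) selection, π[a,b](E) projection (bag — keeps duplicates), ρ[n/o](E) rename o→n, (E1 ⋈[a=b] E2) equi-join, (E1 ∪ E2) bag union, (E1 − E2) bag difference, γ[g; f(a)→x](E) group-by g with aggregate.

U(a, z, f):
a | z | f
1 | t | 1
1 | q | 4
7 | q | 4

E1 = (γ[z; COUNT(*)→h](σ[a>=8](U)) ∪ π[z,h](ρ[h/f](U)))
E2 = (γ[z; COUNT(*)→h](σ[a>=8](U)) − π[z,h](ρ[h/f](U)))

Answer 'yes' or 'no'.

E1 subexpression sizes:
  U → 3
  σ[a>=8](U) → 0
  γ[z; COUNT(*)→h](σ[a>=8](U)) → 0
  U → 3
  ρ[h/f](U) → 3
  π[z,h](ρ[h/f](U)) → 3
  (γ[z; COUNT(*)→h](σ[a>=8](U)) ∪ π[z,h](ρ[h/f](U))) → 3
E2 subexpression sizes:
  U → 3
  σ[a>=8](U) → 0
  γ[z; COUNT(*)→h](σ[a>=8](U)) → 0
  U → 3
  ρ[h/f](U) → 3
  π[z,h](ρ[h/f](U)) → 3
  (γ[z; COUNT(*)→h](σ[a>=8](U)) − π[z,h](ρ[h/f](U))) → 0

E1 result:
z | h
q | 4
q | 4
t | 1
E2 result:
z | h
(0 rows)
Witness: ('q', 4) appears 2× in E1 but 0× in E2.

no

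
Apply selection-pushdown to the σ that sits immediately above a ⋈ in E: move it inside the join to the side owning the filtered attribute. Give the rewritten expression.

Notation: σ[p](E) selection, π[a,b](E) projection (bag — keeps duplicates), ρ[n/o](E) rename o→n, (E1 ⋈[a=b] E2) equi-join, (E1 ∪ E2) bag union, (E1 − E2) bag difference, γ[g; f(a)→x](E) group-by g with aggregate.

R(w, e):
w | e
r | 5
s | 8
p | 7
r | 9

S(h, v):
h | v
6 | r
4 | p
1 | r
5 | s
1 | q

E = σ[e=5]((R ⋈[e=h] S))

σ filters on e, owned by the left side.
E' = (σ[e=5](R) ⋈[e=h] S)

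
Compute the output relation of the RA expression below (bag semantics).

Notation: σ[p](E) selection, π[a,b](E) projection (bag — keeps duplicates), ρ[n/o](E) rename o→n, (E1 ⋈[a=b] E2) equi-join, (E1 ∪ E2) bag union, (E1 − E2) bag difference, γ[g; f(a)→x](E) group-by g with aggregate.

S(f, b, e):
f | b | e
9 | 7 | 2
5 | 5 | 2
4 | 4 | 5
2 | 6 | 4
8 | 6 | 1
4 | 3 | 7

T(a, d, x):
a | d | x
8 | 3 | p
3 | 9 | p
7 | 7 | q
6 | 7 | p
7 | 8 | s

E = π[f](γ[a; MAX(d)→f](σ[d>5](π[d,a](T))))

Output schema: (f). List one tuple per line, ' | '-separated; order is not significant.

Row counts bottom-up:
  T → 5
  π[d,a](T) → 5
  σ[d>5](π[d,a](T)) → 4
  γ[a; MAX(d)→f](σ[d>5](π[d,a](T))) → 3
  π[f](γ[a; MAX(d)→f](σ[d>5](π[d,a](T)))) → 3

== RESULT ==
f
7
8
9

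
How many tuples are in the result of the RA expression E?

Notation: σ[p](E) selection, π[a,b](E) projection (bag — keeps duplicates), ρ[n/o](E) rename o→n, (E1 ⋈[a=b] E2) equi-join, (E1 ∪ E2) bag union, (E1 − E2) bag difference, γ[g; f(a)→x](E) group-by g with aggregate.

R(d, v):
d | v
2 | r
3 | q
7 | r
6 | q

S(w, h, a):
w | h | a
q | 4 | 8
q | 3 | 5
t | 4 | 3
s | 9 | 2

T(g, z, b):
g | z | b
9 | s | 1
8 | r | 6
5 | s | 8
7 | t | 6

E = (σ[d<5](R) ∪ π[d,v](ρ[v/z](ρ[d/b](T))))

Per-node cardinality:
  R → 4
  σ[d<5](R) → 2
  T → 4
  ρ[d/b](T) → 4
  ρ[v/z](ρ[d/b](T)) → 4
  π[d,v](ρ[v/z](ρ[d/b](T))) → 4
  (σ[d<5](R) ∪ π[d,v](ρ[v/z](ρ[d/b](T)))) → 6

|E| = 6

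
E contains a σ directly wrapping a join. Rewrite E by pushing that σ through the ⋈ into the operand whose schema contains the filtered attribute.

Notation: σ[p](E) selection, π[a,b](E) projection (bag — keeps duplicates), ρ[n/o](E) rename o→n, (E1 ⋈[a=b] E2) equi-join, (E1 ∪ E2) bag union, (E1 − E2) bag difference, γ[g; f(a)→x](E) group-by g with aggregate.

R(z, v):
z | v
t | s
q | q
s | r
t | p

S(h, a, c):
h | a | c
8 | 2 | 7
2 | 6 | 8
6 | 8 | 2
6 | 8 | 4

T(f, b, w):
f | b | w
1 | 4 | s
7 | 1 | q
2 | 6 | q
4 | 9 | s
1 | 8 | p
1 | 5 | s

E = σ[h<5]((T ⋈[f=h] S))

σ filters on h, owned by the right side.
E' = (T ⋈[f=h] σ[h<5](S))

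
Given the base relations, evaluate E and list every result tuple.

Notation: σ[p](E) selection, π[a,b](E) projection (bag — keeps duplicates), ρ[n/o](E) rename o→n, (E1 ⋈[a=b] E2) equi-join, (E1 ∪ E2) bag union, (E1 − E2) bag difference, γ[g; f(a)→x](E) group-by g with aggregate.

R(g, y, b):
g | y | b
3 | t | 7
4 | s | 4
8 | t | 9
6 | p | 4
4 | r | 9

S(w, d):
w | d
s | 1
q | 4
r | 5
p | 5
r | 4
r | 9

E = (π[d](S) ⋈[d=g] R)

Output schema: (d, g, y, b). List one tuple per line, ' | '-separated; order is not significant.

Row counts bottom-up:
  S → 6
  π[d](S) → 6
  R → 5
  (π[d](S) ⋈[d=g] R) → 4

== RESULT ==
d | g | y | b
4 | 4 | r | 9
4 | 4 | r | 9
4 | 4 | s | 4
4 | 4 | s | 4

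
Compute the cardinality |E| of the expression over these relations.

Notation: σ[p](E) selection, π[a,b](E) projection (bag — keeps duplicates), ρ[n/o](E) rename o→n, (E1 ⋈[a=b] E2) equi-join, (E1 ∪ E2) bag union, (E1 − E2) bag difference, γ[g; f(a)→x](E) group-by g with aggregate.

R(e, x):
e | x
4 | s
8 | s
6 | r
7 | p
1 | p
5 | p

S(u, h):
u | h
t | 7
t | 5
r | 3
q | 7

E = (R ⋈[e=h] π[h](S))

Row counts bottom-up:
  R → 6
  S → 4
  π[h](S) → 4
  (R ⋈[e=h] π[h](S)) → 3

|E| = 3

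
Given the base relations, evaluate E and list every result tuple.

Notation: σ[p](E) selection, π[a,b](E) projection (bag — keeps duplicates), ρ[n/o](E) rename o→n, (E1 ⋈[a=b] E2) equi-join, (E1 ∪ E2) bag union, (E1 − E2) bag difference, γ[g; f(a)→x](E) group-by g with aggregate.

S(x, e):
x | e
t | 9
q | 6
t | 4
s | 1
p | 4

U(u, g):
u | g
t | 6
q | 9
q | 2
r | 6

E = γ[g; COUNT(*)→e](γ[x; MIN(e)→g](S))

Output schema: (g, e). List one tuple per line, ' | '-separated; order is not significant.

Row counts bottom-up:
  S → 5
  γ[x; MIN(e)→g](S) → 4
  γ[g; COUNT(*)→e](γ[x; MIN(e)→g](S)) → 3

== RESULT ==
g | e
1 | 1
4 | 2
6 | 1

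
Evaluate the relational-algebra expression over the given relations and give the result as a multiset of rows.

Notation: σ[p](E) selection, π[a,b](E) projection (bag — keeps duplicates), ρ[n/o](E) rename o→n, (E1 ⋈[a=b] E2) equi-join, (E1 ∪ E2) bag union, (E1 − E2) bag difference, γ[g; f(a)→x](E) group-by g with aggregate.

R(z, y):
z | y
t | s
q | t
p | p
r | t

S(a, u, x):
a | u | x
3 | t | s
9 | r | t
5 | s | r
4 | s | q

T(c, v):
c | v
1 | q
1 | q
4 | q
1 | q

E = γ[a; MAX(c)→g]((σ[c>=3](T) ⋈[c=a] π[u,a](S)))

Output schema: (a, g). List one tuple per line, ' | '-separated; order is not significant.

Per-node cardinality:
  T → 4
  σ[c>=3](T) → 1
  S → 4
  π[u,a](S) → 4
  (σ[c>=3](T) ⋈[c=a] π[u,a](S)) → 1
  γ[a; MAX(c)→g]((σ[c>=3](T) ⋈[c=a] π[u,a](S))) → 1

== RESULT ==
a | g
4 | 4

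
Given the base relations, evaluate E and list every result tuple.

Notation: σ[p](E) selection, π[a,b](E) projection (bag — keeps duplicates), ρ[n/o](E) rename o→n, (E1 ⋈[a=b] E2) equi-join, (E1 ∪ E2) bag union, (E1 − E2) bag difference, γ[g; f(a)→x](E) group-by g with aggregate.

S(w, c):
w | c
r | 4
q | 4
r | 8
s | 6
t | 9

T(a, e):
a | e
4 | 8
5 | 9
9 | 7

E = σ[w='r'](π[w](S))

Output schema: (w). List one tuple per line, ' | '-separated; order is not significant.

Subexpression sizes:
  S → 5
  π[w](S) → 5
  σ[w='r'](π[w](S)) → 2

== RESULT ==
w
r
r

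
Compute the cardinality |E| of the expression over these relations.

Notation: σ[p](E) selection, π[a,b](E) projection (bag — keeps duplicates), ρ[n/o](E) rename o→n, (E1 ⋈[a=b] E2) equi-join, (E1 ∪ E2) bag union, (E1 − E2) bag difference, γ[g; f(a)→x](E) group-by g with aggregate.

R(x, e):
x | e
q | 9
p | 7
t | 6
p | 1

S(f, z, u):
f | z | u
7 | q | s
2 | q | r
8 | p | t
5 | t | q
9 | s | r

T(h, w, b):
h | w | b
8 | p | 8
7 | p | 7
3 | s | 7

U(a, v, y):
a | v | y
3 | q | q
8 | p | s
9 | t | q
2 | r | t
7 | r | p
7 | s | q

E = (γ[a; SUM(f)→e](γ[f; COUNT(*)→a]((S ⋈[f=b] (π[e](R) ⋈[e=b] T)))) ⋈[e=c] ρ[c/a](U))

Subexpression sizes:
  S → 5
  R → 4
  π[e](R) → 4
  T → 3
  (π[e](R) ⋈[e=b] T) → 2
  (S ⋈[f=b] (π[e](R) ⋈[e=b] T)) → 2
  γ[f; COUNT(*)→a]((S ⋈[f=b] (π[e](R) ⋈[e=b] T))) → 1
  γ[a; SUM(f)→e](γ[f; COUNT(*)→a]((S ⋈[f=b] (π[e](R) ⋈[e=b] T)))) → 1
  U → 6
  ρ[c/a](U) → 6
  (γ[a; SUM(f)→e](γ[f; COUNT(*)→a]((S ⋈[f=b] (π[e](R) ⋈[e=b] T)))) ⋈[e=c] ρ[c/a](U)) → 2

|E| = 2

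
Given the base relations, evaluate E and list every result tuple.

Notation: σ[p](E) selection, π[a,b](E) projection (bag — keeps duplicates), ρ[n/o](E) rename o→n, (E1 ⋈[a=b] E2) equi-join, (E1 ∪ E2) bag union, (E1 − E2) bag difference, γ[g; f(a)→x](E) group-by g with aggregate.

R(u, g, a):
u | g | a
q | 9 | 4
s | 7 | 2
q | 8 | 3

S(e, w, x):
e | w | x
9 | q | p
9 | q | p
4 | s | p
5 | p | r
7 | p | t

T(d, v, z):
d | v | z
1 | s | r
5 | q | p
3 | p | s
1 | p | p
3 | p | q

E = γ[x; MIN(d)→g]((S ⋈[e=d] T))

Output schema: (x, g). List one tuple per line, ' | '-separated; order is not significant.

Stepwise |·|:
  S → 5
  T → 5
  (S ⋈[e=d] T) → 1
  γ[x; MIN(d)→g]((S ⋈[e=d] T)) → 1

== RESULT ==
x | g
r | 5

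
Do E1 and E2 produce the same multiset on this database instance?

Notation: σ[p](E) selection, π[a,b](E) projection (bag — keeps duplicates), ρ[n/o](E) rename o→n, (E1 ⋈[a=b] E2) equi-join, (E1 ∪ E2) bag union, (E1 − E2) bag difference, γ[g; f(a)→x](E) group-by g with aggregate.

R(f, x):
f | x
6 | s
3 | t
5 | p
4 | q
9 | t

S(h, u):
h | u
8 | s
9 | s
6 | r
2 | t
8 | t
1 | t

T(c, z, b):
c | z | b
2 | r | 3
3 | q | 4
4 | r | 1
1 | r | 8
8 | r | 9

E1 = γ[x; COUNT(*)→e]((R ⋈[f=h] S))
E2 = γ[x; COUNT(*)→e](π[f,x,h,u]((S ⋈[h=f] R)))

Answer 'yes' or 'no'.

E1 stepwise |·|:
  R → 5
  S → 6
  (R ⋈[f=h] S) → 2
  γ[x; COUNT(*)→e]((R ⋈[f=h] S)) → 2
E2 stepwise |·|:
  S → 6
  R → 5
  (S ⋈[h=f] R) → 2
  π[f,x,h,u]((S ⋈[h=f] R)) → 2
  γ[x; COUNT(*)→e](π[f,x,h,u]((S ⋈[h=f] R))) → 2

E1 and E2 produce the same multiset:
x | e
s | 1
t | 1

yes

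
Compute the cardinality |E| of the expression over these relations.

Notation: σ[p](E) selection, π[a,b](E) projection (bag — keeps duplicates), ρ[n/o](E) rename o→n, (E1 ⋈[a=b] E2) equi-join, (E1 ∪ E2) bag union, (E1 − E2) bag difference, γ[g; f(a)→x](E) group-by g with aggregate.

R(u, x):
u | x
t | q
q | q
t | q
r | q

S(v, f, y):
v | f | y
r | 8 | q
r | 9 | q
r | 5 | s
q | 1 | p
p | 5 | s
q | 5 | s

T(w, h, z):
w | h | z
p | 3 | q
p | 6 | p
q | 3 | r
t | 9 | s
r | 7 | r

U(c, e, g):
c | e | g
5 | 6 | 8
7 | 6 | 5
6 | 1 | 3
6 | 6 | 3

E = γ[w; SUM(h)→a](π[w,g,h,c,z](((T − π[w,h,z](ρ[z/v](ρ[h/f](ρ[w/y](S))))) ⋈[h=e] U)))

Row counts bottom-up:
  T → 5
  S → 6
  ρ[w/y](S) → 6
  ρ[h/f](ρ[w/y](S)) → 6
  ρ[z/v](ρ[h/f](ρ[w/y](S))) → 6
  π[w,h,z](ρ[z/v](ρ[h/f](ρ[w/y](S)))) → 6
  (T − π[w,h,z](ρ[z/v](ρ[h/f](ρ[w/y](S))))) → 5
  U → 4
  ((T − π[w,h,z](ρ[z/v](ρ[h/f](ρ[w/y](S))))) ⋈[h=e] U) → 3
  π[w,g,h,c,z](((T − π[w,h,z](ρ[z/v](ρ[h/f](ρ[w/y](S))))) ⋈[h=e] U)) → 3
  γ[w; SUM(h)→a](π[w,g,h,c,z](((T − π[w,h,z](ρ[z/v](ρ[h/f](ρ[w/y](S))))) ⋈[h=e] U))) → 1

|E| = 1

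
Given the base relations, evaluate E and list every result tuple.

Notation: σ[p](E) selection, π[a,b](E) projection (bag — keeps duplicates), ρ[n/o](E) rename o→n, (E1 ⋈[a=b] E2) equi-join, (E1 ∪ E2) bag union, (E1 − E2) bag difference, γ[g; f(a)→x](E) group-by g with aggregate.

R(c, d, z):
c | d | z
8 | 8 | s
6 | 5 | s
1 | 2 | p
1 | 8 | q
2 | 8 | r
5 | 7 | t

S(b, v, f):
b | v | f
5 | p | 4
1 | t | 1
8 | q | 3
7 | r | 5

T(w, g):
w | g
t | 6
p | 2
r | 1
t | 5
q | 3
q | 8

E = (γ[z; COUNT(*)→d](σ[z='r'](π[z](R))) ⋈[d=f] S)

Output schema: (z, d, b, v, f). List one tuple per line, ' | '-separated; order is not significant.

Per-node cardinality:
  R → 6
  π[z](R) → 6
  σ[z='r'](π[z](R)) → 1
  γ[z; COUNT(*)→d](σ[z='r'](π[z](R))) → 1
  S → 4
  (γ[z; COUNT(*)→d](σ[z='r'](π[z](R))) ⋈[d=f] S) → 1

== RESULT ==
z | d | b | v | f
r | 1 | 1 | t | 1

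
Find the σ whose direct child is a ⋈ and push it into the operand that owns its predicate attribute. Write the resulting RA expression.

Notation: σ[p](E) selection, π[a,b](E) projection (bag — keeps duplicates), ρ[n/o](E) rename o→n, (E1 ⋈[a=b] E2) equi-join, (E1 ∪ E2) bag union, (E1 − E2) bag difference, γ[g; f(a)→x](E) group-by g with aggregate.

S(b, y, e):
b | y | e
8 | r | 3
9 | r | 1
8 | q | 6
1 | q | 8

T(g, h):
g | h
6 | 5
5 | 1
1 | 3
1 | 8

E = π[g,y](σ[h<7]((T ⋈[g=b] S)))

σ filters on h, owned by the left side.
E' = π[g,y]((σ[h<7](T) ⋈[g=b] S))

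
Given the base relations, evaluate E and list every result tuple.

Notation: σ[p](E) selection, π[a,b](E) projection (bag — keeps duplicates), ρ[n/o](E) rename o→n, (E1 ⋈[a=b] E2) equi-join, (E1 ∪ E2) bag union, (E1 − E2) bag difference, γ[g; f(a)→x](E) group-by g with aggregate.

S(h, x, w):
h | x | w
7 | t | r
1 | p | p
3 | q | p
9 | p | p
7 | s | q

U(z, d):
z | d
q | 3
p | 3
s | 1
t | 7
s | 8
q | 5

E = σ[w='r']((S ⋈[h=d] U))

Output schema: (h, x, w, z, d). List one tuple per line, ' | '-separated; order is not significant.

Per-node cardinality:
  S → 5
  U → 6
  (S ⋈[h=d] U) → 5
  σ[w='r']((S ⋈[h=d] U)) → 1

== RESULT ==
h | x | w | z | d
7 | t | r | t | 7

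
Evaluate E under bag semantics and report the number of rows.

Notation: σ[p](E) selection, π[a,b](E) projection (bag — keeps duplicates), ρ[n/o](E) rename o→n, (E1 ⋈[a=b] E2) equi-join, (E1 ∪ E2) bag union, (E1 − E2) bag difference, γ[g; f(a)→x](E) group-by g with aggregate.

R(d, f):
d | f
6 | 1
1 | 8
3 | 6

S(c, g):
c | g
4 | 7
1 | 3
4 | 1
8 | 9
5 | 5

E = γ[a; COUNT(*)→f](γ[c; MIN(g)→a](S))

Row counts bottom-up:
  S → 5
  γ[c; MIN(g)→a](S) → 4
  γ[a; COUNT(*)→f](γ[c; MIN(g)→a](S)) → 4

|E| = 4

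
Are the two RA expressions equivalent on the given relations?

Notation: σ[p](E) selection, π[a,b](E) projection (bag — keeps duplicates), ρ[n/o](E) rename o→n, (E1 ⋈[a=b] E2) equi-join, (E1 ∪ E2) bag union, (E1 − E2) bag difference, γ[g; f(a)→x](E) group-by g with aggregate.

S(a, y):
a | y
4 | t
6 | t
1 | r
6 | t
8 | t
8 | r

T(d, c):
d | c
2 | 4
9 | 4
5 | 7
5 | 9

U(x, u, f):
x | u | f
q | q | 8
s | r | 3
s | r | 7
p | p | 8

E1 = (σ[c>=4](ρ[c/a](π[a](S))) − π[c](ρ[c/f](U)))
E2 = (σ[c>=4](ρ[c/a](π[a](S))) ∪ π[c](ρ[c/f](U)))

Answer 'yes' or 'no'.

E1 per-node cardinality:
  S → 6
  π[a](S) → 6
  ρ[c/a](π[a](S)) → 6
  σ[c>=4](ρ[c/a](π[a](S))) → 5
  U → 4
  ρ[c/f](U) → 4
  π[c](ρ[c/f](U)) → 4
  (σ[c>=4](ρ[c/a](π[a](S))) − π[c](ρ[c/f](U))) → 3
E2 per-node cardinality:
  S → 6
  π[a](S) → 6
  ρ[c/a](π[a](S)) → 6
  σ[c>=4](ρ[c/a](π[a](S))) → 5
  U → 4
  ρ[c/f](U) → 4
  π[c](ρ[c/f](U)) → 4
  (σ[c>=4](ρ[c/a](π[a](S))) ∪ π[c](ρ[c/f](U))) → 9

E1 result:
c
4
6
6
E2 result:
c
3
4
6
6
7
8
8
8
8
Witness: (7,) appears 0× in E1 but 1× in E2.

no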